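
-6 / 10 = -0.60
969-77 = 892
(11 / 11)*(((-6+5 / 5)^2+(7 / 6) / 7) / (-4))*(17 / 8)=-2567 / 192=-13.37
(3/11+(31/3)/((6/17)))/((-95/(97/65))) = -567547/1222650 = -0.46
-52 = -52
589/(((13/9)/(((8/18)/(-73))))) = -2356/949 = -2.48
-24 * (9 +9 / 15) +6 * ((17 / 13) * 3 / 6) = -14721 / 65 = -226.48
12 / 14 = 6 / 7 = 0.86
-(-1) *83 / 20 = 4.15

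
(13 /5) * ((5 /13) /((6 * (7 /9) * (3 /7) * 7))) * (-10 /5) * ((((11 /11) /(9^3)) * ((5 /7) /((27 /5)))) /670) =-5 /129238578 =-0.00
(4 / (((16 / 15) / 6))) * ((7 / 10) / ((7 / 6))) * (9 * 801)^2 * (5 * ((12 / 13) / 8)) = 21047720805 / 52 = 404763861.63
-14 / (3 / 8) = -112 / 3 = -37.33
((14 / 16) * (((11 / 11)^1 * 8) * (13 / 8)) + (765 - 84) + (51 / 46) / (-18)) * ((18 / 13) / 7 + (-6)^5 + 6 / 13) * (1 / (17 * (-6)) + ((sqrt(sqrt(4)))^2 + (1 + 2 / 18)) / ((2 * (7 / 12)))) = -6106476384761 / 426972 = -14301819.29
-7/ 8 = -0.88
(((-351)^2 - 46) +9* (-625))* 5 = 587650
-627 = -627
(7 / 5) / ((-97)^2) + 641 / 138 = 4.65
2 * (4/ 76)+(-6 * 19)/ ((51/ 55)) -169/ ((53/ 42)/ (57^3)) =-424585575050/ 17119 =-24802008.01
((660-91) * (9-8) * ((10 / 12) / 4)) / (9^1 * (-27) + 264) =2845 / 504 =5.64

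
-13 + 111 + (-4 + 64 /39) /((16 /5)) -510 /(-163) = 2552759 /25428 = 100.39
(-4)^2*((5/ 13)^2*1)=400/ 169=2.37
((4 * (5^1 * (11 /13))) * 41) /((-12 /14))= -31570 /39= -809.49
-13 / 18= -0.72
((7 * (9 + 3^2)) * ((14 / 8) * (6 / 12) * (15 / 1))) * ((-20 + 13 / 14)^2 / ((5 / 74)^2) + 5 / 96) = 84321824949 / 640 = 131752851.48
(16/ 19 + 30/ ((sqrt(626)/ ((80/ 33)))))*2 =32/ 19 + 800*sqrt(626)/ 3443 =7.50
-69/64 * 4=-69/16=-4.31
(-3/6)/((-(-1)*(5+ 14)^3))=-1/13718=-0.00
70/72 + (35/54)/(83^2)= 723415/744012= 0.97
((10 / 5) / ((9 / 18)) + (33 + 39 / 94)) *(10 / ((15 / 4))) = 14068 / 141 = 99.77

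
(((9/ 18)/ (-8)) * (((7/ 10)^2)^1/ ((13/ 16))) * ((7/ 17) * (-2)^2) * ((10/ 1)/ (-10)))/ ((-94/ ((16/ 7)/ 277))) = -392/ 71929975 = -0.00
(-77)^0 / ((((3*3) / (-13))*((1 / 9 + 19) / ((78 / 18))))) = -169 / 516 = -0.33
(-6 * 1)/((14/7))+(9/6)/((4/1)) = -2.62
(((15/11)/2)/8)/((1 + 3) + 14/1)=5/1056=0.00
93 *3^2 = 837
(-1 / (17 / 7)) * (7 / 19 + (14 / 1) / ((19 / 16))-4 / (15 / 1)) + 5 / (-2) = -71671 / 9690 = -7.40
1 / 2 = 0.50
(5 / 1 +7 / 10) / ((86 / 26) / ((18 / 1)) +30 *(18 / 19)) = 126711 / 635885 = 0.20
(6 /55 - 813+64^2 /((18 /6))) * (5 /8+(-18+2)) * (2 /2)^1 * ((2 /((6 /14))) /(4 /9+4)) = -78482733 /8800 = -8918.49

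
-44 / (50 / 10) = -44 / 5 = -8.80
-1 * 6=-6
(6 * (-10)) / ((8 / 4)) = -30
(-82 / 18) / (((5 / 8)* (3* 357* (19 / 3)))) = -328 / 305235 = -0.00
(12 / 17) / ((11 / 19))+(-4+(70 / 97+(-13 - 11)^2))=10410714 / 18139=573.94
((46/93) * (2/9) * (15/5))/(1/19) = 6.27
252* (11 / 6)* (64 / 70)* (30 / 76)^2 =23760 / 361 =65.82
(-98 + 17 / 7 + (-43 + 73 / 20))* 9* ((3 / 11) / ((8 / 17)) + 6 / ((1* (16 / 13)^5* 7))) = -6060369219021 / 5651824640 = -1072.29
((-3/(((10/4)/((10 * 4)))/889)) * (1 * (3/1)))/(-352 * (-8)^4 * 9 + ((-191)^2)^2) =-128016/1317887233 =-0.00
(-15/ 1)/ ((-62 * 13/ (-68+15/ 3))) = -945/ 806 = -1.17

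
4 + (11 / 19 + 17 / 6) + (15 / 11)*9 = 24685 / 1254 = 19.69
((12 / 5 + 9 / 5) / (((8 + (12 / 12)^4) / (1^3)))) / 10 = 0.05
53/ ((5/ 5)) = 53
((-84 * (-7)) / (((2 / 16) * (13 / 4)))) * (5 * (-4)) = -376320 / 13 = -28947.69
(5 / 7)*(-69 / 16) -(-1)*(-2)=-569 / 112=-5.08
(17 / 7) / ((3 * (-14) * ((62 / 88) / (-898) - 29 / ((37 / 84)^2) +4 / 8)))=459781388 / 1184540694561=0.00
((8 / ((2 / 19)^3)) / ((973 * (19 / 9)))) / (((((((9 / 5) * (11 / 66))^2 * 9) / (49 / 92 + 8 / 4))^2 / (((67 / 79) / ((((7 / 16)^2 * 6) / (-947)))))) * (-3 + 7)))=-5707.33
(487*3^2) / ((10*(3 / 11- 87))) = -5.05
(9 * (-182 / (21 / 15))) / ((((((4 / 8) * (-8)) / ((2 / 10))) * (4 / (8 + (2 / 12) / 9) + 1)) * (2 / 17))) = 861237 / 2596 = 331.76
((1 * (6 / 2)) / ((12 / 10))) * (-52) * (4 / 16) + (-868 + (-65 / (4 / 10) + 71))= -992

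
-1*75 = -75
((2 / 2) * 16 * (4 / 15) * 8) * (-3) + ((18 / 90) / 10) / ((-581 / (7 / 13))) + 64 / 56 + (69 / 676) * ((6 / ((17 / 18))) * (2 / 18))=-8444975157 / 83460650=-101.19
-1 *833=-833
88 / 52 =22 / 13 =1.69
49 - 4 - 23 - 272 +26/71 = -17724/71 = -249.63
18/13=1.38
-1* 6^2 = -36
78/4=39/2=19.50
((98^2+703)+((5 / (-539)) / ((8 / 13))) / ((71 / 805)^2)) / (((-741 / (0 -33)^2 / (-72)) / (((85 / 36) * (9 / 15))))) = 7693679716173 / 4980508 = 1544758.03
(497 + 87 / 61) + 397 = 54621 / 61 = 895.43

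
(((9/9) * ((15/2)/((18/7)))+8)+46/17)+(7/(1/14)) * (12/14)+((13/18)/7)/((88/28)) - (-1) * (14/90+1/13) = 10708442/109395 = 97.89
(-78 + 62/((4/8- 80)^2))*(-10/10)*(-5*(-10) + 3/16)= 791625505/202248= 3914.13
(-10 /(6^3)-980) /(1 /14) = -740915 /54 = -13720.65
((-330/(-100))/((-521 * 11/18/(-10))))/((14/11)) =297/3647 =0.08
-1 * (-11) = 11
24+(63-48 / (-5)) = 483 / 5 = 96.60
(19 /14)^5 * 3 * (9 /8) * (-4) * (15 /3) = -334273365 /1075648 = -310.76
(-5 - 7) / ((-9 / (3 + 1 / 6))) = 38 / 9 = 4.22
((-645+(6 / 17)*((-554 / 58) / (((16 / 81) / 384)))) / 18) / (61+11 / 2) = -1182971 / 196707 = -6.01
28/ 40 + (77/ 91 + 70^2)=637201/ 130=4901.55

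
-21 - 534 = -555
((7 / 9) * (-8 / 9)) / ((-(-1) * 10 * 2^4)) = -7 / 1620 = -0.00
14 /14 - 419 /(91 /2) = -747 /91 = -8.21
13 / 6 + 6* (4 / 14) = 163 / 42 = 3.88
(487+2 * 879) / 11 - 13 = 2102 / 11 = 191.09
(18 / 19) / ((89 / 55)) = 990 / 1691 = 0.59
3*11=33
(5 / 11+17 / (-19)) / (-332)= 23 / 17347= 0.00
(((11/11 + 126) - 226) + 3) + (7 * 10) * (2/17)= -1492/17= -87.76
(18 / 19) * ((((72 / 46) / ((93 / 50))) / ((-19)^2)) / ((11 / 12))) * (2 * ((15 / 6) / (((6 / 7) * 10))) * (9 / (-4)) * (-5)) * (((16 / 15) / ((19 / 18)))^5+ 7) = 424014343257204 / 3330052123264075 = 0.13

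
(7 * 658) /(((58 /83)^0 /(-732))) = -3371592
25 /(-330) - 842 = -55577 /66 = -842.08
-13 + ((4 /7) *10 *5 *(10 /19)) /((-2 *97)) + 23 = 128010 /12901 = 9.92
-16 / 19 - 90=-90.84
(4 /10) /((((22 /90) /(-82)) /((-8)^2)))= -94464 /11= -8587.64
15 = 15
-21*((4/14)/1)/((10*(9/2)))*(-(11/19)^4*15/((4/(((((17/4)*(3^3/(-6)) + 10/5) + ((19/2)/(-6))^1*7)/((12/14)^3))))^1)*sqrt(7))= -3399801251*sqrt(7)/1351168128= -6.66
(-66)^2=4356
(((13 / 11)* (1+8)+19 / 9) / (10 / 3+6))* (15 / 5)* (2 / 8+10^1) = 25871 / 616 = 42.00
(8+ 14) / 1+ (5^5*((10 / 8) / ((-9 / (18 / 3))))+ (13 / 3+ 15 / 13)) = -2576.68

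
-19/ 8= -2.38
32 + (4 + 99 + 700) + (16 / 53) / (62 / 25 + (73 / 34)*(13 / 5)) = 303293115 / 363209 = 835.04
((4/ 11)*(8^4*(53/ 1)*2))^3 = 5238143763469041664/ 1331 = 3935494938744584.27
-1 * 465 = -465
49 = 49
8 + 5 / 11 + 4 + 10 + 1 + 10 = 368 / 11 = 33.45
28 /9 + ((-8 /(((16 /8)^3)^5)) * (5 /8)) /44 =40370131 /12976128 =3.11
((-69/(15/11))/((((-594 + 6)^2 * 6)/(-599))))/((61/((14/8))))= 151547/361549440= 0.00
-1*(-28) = 28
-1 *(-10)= 10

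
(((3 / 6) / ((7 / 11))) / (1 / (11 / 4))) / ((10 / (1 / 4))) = 121 / 2240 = 0.05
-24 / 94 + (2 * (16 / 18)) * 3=716 / 141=5.08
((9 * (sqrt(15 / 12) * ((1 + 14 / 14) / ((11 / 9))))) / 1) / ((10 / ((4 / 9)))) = 18 * sqrt(5) / 55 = 0.73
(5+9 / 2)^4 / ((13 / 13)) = 130321 / 16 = 8145.06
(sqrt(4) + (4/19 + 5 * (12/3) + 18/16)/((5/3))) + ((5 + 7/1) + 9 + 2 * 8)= 39369/760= 51.80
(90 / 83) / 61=90 / 5063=0.02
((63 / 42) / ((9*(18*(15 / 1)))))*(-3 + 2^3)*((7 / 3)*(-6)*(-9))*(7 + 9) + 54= 542 / 9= 60.22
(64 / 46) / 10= 16 / 115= 0.14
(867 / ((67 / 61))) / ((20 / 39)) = 2062593 / 1340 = 1539.25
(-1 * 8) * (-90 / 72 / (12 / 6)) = 5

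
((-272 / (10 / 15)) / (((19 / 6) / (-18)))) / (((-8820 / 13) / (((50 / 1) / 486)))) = -8840 / 25137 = -0.35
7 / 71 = 0.10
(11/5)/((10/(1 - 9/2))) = -77/100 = -0.77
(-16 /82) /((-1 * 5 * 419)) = 8 /85895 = 0.00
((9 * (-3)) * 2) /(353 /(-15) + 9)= 405 /109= 3.72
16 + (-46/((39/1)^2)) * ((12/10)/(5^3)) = 5069908/316875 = 16.00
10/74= 5/37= 0.14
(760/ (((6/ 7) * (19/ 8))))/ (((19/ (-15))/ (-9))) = 50400/ 19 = 2652.63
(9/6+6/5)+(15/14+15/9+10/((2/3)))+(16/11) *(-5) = 15206/1155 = 13.17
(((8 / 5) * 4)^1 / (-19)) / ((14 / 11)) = -176 / 665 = -0.26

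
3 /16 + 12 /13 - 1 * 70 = -68.89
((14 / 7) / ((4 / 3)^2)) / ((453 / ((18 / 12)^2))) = 27 / 4832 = 0.01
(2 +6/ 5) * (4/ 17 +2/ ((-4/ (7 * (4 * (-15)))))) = 57184/ 85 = 672.75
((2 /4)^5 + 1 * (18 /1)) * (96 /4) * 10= 4327.50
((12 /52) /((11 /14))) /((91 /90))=540 /1859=0.29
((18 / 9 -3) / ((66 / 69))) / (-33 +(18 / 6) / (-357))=2737 / 86416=0.03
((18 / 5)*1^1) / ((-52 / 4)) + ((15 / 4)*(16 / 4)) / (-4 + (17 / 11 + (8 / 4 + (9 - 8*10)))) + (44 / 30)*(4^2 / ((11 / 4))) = 82219 / 10218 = 8.05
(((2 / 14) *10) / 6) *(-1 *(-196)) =140 / 3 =46.67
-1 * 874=-874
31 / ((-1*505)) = -31 / 505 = -0.06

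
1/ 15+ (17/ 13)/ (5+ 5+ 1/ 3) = 1168/ 6045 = 0.19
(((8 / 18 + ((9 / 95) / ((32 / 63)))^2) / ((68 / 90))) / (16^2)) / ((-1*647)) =-39859801 / 10408791900160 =-0.00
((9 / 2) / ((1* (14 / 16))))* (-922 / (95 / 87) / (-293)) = 14.82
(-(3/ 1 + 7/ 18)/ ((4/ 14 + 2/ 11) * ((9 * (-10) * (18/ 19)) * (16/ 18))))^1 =89243/ 933120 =0.10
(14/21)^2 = 4/9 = 0.44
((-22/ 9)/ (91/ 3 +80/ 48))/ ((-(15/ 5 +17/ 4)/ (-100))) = -275/ 261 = -1.05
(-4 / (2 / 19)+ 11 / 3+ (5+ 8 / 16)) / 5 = -173 / 30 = -5.77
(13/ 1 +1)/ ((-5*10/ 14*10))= -49/ 125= -0.39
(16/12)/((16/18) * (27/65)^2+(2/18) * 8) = 12675/9908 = 1.28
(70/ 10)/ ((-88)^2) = 7/ 7744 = 0.00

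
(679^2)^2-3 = 212558803678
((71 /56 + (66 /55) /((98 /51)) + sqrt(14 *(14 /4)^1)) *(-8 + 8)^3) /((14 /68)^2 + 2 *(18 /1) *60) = 0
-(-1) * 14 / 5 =14 / 5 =2.80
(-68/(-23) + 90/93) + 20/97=285666/69161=4.13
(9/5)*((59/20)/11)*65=31.38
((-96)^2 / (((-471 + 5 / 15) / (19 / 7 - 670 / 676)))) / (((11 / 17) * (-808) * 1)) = 0.06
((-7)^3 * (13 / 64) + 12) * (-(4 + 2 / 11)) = 241.17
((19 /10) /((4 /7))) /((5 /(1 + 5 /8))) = 1729 /1600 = 1.08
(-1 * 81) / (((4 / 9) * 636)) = -243 / 848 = -0.29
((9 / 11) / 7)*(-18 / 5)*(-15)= 486 / 77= 6.31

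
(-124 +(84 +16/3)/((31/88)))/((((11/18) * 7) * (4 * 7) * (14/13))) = 117507/116963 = 1.00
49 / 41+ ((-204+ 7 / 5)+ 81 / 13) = -520139 / 2665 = -195.17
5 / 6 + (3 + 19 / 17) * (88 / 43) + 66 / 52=300182 / 28509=10.53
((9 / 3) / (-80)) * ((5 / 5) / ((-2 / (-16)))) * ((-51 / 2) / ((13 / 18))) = 10.59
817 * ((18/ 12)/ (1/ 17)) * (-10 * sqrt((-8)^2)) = -1666680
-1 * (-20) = 20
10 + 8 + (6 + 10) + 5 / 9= 311 / 9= 34.56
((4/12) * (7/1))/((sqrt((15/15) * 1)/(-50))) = -350/3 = -116.67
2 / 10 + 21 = 106 / 5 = 21.20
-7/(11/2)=-14/11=-1.27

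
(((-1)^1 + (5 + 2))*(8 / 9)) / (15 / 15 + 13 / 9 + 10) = 3 / 7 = 0.43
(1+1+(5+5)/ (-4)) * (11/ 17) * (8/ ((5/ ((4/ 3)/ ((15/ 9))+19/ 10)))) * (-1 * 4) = 2376/ 425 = 5.59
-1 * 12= -12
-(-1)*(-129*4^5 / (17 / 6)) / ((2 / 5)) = -1981440 / 17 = -116555.29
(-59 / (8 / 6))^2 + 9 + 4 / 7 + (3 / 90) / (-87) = 287589319 / 146160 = 1967.63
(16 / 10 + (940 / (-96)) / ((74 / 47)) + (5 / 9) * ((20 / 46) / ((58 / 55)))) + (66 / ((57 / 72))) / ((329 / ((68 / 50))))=-2246654646079 / 555366344400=-4.05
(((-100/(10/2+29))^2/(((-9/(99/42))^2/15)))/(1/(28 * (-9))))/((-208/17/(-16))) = -4537500/1547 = -2933.10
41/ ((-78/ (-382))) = 7831/ 39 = 200.79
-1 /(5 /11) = -11 /5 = -2.20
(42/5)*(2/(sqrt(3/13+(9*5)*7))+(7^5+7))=141238.55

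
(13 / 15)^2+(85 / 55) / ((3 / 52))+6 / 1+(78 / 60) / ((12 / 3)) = 670507 / 19800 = 33.86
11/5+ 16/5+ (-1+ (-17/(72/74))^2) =2006717/6480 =309.68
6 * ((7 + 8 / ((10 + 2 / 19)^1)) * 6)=561 / 2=280.50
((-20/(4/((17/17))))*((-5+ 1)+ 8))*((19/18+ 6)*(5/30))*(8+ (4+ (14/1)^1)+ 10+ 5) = -26035/27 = -964.26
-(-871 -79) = 950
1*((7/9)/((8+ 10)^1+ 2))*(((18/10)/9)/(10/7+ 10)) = 49/72000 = 0.00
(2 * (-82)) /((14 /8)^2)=-2624 /49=-53.55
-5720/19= -301.05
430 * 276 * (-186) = -22074480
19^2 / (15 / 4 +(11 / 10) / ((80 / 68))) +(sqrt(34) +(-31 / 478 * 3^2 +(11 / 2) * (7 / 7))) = sqrt(34) +18356775 / 223943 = 87.80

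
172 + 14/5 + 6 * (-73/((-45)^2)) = 174.58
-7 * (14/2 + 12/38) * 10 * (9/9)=-9730/19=-512.11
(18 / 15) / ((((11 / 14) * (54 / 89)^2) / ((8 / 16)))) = 55447 / 26730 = 2.07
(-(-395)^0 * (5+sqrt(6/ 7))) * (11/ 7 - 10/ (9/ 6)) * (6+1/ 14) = 9095 * sqrt(42)/ 2058+45475/ 294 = 183.32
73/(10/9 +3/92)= 60444/947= 63.83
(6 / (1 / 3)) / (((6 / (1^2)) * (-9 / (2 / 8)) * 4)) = -0.02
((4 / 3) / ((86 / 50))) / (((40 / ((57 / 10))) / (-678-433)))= -122.73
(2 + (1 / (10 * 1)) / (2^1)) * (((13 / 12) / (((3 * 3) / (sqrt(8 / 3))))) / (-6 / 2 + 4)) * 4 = 533 * sqrt(6) / 810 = 1.61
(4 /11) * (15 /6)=10 /11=0.91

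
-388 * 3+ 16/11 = -12788/11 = -1162.55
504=504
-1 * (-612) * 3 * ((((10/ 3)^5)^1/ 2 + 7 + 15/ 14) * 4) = 98934424/ 63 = 1570387.68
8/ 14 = 4/ 7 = 0.57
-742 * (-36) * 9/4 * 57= 3425814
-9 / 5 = -1.80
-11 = -11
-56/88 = -7/11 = -0.64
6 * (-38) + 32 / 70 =-7964 / 35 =-227.54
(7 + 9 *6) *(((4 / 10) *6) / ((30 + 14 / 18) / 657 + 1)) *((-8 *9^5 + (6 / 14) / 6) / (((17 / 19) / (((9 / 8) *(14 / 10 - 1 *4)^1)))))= 15908489133028479 / 73661000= 215968954.17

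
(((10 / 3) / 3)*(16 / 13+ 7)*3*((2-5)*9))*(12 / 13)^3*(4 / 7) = -66562560 / 199927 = -332.93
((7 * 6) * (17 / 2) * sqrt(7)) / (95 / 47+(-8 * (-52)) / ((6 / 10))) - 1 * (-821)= 50337 * sqrt(7) / 98045+821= 822.36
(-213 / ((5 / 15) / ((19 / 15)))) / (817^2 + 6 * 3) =-4047 / 3337535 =-0.00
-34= -34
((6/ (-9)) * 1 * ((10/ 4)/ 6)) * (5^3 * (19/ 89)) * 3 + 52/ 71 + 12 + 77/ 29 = -7531903/ 1099506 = -6.85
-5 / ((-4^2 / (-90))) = -225 / 8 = -28.12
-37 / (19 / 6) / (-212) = 111 / 2014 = 0.06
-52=-52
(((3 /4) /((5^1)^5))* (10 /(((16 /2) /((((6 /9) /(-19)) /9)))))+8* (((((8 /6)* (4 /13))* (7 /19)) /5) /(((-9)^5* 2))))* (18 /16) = -703879 /194468040000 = -0.00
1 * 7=7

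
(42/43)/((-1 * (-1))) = 42/43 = 0.98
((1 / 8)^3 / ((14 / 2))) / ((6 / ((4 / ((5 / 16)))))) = 1 / 1680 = 0.00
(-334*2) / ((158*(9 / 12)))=-1336 / 237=-5.64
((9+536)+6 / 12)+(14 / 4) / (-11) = 5997 / 11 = 545.18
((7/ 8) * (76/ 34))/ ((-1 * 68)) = -133/ 4624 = -0.03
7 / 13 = 0.54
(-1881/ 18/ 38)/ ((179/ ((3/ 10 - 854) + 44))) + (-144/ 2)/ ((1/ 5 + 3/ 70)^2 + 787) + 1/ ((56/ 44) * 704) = 38191953267011/ 3092675850880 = 12.35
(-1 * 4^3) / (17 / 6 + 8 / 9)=-1152 / 67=-17.19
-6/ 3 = -2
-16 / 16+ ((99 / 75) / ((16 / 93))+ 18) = 9869 / 400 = 24.67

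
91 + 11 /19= 1740 /19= 91.58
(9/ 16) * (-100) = -225/ 4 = -56.25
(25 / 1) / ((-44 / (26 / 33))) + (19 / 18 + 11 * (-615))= -7366423 / 1089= -6764.39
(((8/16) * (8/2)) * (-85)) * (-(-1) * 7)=-1190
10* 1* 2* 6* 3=360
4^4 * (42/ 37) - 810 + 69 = -16665/ 37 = -450.41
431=431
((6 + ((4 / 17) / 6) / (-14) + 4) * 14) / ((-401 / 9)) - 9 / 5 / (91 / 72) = -14160786 / 3101735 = -4.57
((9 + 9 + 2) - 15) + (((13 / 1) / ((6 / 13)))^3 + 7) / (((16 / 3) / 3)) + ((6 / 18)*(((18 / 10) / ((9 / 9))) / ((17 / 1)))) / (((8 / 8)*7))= 2873994547 / 228480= 12578.76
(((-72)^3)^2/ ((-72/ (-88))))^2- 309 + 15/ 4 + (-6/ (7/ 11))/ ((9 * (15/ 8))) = 36530940528033878570049241/ 1260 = 28992809942884030611150.19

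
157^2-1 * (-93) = 24742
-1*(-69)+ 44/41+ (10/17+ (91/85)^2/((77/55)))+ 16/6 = 13178474/177735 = 74.15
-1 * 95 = -95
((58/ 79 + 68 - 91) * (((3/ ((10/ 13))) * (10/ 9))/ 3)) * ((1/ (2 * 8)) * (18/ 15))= -22867/ 9480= -2.41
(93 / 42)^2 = 961 / 196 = 4.90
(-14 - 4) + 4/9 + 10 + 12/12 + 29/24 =-385/72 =-5.35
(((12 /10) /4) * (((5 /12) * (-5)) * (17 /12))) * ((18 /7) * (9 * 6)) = -6885 /56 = -122.95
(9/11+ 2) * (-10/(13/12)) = -3720/143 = -26.01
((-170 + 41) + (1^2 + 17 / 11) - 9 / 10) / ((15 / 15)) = -127.35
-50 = -50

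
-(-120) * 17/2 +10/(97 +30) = 129550/127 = 1020.08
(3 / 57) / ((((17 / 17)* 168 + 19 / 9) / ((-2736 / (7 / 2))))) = -2592 / 10717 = -0.24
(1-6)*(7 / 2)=-35 / 2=-17.50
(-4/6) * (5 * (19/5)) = -38/3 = -12.67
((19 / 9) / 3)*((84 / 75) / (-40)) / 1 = -133 / 6750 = -0.02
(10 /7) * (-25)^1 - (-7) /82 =-20451 /574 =-35.63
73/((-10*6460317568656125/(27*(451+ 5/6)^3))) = -1454492254463/516825405492490000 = -0.00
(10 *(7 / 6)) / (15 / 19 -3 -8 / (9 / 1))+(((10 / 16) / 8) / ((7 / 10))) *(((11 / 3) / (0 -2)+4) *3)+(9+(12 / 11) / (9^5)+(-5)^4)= 3243699347561 / 5140884672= 630.96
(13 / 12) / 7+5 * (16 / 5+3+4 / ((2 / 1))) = 3457 / 84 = 41.15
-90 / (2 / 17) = -765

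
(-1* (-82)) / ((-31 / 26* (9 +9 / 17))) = -18122 / 2511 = -7.22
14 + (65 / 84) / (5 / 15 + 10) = 12217 / 868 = 14.07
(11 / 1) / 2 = 11 / 2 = 5.50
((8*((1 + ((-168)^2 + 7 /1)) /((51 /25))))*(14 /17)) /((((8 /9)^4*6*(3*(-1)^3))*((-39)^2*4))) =-16674525 /12503296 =-1.33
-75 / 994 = -0.08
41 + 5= 46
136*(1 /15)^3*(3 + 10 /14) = 0.15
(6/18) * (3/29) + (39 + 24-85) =-637/29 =-21.97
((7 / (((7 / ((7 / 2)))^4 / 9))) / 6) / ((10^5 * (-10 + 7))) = -7 / 3200000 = -0.00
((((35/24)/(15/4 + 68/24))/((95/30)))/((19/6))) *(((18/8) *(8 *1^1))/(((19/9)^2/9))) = 8266860/10295359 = 0.80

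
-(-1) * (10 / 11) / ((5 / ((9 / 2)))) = 9 / 11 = 0.82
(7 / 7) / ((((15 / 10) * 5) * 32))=1 / 240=0.00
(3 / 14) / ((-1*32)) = -3 / 448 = -0.01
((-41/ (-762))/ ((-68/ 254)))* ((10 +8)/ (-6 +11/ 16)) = 984/ 1445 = 0.68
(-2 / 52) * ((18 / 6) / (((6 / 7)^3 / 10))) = -1715 / 936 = -1.83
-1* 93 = -93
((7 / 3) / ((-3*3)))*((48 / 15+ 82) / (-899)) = 994 / 40455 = 0.02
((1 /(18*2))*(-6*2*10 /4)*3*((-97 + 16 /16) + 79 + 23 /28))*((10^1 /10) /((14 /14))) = 2265 /56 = 40.45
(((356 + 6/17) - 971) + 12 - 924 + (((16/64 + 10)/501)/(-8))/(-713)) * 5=-1483319834755/194323872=-7633.24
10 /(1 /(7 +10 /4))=95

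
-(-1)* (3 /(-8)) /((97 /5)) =-15 /776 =-0.02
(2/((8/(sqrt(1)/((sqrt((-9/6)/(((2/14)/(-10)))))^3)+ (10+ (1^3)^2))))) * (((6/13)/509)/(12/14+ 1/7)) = sqrt(105)/48634950+ 33/13234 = 0.00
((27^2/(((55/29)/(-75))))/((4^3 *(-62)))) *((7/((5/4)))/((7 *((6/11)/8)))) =21141/248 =85.25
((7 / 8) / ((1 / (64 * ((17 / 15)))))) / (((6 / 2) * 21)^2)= 0.02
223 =223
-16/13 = -1.23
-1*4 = -4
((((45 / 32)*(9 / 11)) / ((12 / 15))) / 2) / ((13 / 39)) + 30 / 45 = 23857 / 8448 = 2.82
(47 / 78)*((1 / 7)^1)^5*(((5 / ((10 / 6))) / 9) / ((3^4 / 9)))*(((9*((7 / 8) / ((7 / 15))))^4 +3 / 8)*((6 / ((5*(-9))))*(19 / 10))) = -98870626591 / 3624503500800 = -0.03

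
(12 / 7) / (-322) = -6 / 1127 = -0.01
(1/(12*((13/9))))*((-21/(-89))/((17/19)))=1197/78676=0.02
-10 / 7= -1.43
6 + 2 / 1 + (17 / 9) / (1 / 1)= 89 / 9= 9.89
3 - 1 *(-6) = 9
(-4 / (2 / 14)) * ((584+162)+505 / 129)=-2708692 / 129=-20997.61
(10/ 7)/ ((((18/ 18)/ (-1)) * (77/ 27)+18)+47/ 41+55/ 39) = 143910/ 1783523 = 0.08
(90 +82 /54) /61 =2471 /1647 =1.50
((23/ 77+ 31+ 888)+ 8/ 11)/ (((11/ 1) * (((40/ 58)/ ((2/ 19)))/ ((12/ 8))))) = 3081627/ 160930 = 19.15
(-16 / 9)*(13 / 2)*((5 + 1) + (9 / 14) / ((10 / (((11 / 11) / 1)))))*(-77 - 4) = 198666 / 35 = 5676.17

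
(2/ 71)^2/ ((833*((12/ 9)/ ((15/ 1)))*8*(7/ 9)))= 0.00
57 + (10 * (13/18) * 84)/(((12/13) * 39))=1994/27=73.85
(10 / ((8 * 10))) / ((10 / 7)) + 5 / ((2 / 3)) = 607 / 80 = 7.59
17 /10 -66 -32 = -963 /10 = -96.30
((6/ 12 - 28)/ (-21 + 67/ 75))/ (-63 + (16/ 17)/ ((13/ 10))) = -70125/ 3193016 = -0.02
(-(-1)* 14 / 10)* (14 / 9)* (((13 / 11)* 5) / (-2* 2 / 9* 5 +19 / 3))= 1274 / 407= 3.13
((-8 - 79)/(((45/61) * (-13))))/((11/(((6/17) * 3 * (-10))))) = -8.73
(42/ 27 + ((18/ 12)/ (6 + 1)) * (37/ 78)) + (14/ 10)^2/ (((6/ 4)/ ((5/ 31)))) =948511/ 507780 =1.87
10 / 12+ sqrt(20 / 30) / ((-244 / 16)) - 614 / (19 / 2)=-7273 / 114 - 4*sqrt(6) / 183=-63.85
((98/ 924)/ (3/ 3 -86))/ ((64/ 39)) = -91/ 119680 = -0.00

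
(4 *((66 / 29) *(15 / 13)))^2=15681600 / 142129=110.33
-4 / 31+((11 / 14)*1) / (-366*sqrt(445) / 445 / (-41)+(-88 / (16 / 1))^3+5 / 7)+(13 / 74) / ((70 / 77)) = 87824776697373797 / 1476839900220419660 - 36974784*sqrt(445) / 64378374028789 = 0.06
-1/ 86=-0.01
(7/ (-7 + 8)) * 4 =28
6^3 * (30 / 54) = 120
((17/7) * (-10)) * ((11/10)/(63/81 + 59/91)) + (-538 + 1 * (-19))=-575.73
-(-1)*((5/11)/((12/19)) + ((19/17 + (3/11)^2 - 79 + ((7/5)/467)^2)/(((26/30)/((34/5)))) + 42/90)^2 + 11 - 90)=985175600704187300046616519/2647936009297710202500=372054.16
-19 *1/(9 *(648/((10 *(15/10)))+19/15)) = -95/2001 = -0.05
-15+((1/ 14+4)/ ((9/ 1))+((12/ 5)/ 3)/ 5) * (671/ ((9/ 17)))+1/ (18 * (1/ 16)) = 7201351/ 9450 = 762.05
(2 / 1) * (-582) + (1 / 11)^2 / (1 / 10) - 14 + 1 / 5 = -712519 / 605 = -1177.72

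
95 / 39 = 2.44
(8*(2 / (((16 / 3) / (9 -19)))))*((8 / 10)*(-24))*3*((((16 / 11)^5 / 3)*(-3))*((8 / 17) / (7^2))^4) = -7421703487488 / 77543148614841371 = -0.00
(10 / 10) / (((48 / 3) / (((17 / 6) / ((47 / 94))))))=17 / 48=0.35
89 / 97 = 0.92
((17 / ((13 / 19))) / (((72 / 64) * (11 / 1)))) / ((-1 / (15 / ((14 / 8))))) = -51680 / 3003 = -17.21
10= 10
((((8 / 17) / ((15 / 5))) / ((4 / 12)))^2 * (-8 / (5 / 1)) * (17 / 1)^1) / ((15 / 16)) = -8192 / 1275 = -6.43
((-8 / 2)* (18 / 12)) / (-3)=2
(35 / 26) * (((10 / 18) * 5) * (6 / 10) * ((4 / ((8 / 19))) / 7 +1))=275 / 52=5.29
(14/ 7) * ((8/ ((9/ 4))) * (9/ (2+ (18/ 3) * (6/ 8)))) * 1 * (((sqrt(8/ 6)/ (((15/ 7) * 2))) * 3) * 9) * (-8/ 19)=-21504 * sqrt(3)/ 1235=-30.16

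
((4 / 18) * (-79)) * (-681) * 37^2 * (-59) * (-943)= 2731807522898 / 3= 910602507632.67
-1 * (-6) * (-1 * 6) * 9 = -324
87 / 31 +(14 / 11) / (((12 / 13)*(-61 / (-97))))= 623899 / 124806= 5.00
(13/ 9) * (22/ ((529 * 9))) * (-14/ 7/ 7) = -572/ 299943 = -0.00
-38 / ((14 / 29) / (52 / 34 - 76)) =697566 / 119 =5861.90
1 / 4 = 0.25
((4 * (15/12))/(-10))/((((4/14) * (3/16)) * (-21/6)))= 8/3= 2.67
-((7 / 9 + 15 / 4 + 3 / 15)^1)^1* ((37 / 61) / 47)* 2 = -0.12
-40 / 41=-0.98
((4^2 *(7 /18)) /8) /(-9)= -7 /81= -0.09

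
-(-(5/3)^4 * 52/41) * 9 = 32500/369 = 88.08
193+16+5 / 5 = 210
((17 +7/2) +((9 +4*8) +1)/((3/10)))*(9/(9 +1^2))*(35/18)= 2247/8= 280.88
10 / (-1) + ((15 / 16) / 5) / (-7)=-1123 / 112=-10.03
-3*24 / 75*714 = -17136 / 25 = -685.44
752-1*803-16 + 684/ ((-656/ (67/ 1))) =-22445/ 164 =-136.86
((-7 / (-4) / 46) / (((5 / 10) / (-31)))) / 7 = -31 / 92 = -0.34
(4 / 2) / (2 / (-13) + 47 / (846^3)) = -334955088 / 25765763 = -13.00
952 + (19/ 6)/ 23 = 131395/ 138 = 952.14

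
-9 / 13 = -0.69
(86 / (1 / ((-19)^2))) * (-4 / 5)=-124184 / 5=-24836.80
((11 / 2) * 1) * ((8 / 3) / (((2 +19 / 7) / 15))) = 140 / 3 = 46.67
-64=-64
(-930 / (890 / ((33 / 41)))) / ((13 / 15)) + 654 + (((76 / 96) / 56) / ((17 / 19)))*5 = 707865552809 / 1083840576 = 653.11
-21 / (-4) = 21 / 4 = 5.25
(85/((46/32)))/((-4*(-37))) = 340/851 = 0.40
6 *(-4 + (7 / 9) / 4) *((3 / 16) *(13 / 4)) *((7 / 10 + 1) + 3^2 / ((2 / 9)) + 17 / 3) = -639379 / 960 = -666.02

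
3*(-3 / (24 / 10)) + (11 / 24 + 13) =233 / 24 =9.71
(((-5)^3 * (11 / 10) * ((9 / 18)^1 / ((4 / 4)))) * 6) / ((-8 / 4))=825 / 4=206.25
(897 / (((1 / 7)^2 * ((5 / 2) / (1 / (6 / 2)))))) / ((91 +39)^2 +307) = 29302 / 86035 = 0.34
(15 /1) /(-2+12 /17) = -255 /22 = -11.59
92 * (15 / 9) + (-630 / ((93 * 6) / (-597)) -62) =71179 / 93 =765.37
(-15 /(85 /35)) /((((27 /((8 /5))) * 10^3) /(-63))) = 0.02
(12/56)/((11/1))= 3/154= 0.02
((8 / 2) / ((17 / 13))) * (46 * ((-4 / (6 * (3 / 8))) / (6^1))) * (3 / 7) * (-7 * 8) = 153088 / 153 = 1000.58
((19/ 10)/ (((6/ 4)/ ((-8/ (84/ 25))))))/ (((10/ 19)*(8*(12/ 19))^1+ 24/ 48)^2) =-99043960/ 327786543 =-0.30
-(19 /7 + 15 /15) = -26 /7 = -3.71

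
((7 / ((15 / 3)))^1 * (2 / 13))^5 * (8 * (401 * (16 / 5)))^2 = 1416931525001216 / 29007265625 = 48847.47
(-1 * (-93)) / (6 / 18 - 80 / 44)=-3069 / 49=-62.63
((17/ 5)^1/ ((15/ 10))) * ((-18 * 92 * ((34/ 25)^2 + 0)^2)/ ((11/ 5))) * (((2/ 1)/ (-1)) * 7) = 351124956672/ 4296875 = 81716.35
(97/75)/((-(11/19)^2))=-35017/9075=-3.86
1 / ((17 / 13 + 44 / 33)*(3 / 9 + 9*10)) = 0.00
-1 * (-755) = 755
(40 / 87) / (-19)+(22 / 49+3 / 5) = 415021 / 404985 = 1.02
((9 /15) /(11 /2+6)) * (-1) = -6 /115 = -0.05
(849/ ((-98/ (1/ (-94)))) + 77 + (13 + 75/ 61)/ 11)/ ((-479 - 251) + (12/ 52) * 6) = -6298787287/ 58548818944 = -0.11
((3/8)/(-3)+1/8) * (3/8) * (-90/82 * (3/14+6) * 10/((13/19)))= 0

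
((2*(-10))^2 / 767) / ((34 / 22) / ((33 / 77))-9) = -6600 / 68263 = -0.10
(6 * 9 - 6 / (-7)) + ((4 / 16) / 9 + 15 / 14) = 14101 / 252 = 55.96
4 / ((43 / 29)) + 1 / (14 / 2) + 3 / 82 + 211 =5278915 / 24682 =213.88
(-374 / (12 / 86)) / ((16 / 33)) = -88451 / 16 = -5528.19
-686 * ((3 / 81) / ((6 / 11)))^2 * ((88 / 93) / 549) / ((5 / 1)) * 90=-3652264 / 37220553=-0.10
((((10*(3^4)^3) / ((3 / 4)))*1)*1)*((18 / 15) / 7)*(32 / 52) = 68024448 / 91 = 747521.41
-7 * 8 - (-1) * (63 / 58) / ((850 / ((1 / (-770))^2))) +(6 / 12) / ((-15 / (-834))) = -117755021991 / 4175710000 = -28.20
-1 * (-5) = 5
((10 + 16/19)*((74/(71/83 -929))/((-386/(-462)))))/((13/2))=-146136606/918095789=-0.16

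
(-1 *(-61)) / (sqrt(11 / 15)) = 61 *sqrt(165) / 11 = 71.23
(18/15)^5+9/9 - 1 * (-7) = 32776/3125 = 10.49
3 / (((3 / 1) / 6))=6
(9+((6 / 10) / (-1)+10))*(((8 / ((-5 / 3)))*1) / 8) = -276 / 25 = -11.04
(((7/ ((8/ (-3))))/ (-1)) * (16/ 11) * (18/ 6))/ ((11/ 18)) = 2268/ 121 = 18.74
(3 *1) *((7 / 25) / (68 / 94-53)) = -47 / 2925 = -0.02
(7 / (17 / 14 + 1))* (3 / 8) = 147 / 124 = 1.19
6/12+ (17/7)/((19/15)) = 2.42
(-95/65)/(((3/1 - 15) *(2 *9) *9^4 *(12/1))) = 19/221079456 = 0.00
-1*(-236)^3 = 13144256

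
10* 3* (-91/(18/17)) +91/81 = -208754/81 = -2577.21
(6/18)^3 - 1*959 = -25892/27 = -958.96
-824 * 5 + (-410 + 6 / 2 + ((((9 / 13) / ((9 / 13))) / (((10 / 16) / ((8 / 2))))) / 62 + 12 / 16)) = -2806211 / 620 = -4526.15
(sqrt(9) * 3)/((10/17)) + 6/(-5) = 141/10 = 14.10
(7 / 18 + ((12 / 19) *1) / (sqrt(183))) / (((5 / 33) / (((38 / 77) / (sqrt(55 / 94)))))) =sqrt(5170) *(72 *sqrt(183) + 8113) / 352275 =1.85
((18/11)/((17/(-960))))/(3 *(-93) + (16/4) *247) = -17280/132583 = -0.13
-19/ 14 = -1.36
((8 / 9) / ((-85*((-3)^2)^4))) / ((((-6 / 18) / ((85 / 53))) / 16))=128 / 1043199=0.00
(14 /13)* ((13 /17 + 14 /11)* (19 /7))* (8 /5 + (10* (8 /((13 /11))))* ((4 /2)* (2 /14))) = 137946384 /1106105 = 124.71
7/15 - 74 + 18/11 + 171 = 16352/165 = 99.10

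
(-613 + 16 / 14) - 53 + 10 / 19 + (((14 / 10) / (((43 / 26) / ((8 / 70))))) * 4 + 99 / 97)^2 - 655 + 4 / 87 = -165736111326765866 / 125814672256875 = -1317.30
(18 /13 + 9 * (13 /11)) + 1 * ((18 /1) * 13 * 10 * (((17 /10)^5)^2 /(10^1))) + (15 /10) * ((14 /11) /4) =33738530198412219 /715000000000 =47186.76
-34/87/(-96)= 17/4176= 0.00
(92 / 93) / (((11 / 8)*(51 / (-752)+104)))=553472 / 79954611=0.01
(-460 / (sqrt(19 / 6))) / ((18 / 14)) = -3220 * sqrt(114) / 171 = -201.05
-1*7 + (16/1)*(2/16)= -5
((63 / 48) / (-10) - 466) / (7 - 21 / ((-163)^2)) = -1981542589 / 29753920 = -66.60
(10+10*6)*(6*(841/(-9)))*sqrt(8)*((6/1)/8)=-58870*sqrt(2)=-83254.75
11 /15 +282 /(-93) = -1069 /465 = -2.30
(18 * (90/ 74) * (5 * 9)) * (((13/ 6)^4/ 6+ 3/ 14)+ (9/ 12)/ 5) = 16481685/ 4144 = 3977.24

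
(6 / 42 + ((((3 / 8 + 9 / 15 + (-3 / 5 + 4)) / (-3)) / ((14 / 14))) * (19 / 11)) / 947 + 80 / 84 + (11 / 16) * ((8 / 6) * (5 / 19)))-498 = -16514679395 / 33251064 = -496.67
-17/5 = -3.40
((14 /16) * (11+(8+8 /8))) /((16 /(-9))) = -315 /32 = -9.84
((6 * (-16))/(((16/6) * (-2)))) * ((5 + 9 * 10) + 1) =1728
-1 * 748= -748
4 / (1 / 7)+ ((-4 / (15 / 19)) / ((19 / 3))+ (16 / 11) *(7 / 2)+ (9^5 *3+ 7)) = 9745246 / 55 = 177186.29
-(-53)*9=477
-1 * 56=-56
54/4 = 27/2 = 13.50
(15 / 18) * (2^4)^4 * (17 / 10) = 92842.67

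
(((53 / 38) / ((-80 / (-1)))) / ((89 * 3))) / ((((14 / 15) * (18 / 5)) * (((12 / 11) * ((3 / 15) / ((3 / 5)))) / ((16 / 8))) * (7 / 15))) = 14575 / 63635712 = 0.00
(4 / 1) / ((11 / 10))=40 / 11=3.64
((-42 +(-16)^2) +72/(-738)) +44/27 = 238594/1107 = 215.53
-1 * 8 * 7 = -56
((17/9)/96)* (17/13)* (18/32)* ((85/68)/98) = 1445/7827456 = 0.00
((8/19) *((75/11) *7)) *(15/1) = 63000/209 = 301.44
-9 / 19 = -0.47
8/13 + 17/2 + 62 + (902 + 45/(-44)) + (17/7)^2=27411121/28028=977.99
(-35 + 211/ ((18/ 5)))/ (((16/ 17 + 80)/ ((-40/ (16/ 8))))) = -36125/ 6192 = -5.83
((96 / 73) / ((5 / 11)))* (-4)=-4224 / 365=-11.57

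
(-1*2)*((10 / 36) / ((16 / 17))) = -0.59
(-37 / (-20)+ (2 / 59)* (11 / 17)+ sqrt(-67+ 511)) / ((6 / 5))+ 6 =60661 / 8024+ 5* sqrt(111) / 3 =25.12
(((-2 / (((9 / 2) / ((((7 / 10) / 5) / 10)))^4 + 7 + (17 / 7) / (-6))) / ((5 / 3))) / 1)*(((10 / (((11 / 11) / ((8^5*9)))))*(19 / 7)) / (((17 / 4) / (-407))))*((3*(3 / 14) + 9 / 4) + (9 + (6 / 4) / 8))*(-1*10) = -27214905855836160 / 2614148439115187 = -10.41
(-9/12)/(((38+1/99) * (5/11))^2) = -3557763/1416016900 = -0.00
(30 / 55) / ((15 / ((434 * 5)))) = 868 / 11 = 78.91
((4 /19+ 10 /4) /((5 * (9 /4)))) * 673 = 138638 /855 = 162.15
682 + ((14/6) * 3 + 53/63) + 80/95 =826748/1197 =690.68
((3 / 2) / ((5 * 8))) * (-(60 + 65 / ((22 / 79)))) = -3873 / 352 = -11.00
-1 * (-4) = 4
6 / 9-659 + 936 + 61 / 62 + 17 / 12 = 104185 / 372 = 280.07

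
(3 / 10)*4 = 6 / 5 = 1.20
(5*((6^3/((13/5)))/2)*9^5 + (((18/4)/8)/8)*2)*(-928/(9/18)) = -295906352193/13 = -22762027091.77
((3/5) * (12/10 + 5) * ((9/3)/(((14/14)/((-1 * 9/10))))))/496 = -81/4000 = -0.02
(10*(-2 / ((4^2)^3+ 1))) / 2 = -10 / 4097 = -0.00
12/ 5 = 2.40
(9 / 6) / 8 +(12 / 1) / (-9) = -55 / 48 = -1.15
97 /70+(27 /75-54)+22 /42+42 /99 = -51.31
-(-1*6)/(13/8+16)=16/47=0.34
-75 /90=-5 /6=-0.83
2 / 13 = 0.15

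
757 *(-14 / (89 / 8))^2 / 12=2373952 / 23763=99.90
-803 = -803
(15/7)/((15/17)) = 17/7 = 2.43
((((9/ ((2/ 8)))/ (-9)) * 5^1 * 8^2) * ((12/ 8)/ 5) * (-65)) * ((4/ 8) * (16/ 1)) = 199680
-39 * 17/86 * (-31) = 20553/86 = 238.99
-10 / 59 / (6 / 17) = -85 / 177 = -0.48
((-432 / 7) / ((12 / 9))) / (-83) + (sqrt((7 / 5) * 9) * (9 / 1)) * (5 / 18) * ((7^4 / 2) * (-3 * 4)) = 324 / 581-21609 * sqrt(35) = -127840.01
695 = 695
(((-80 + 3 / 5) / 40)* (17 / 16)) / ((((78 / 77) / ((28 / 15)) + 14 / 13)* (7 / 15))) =-2.79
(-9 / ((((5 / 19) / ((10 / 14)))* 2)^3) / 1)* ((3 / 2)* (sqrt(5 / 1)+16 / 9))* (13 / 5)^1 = -2407509* sqrt(5) / 27440- 267501 / 1715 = -352.16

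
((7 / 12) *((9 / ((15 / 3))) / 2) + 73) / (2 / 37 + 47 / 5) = 108817 / 13992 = 7.78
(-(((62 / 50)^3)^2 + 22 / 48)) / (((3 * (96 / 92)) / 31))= -17101757911147 / 421875000000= -40.54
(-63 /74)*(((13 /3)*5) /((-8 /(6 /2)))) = 4095 /592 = 6.92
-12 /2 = -6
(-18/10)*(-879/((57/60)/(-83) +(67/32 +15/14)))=147081312/293171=501.69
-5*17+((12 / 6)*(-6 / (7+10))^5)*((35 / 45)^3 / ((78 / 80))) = -14121355945 / 166123269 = -85.01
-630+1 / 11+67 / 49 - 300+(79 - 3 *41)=-524200 / 539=-972.54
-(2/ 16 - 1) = 7/ 8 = 0.88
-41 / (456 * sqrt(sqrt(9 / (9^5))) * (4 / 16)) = -3.24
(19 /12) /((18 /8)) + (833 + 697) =41329 /27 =1530.70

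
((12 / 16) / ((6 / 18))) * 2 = 9 / 2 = 4.50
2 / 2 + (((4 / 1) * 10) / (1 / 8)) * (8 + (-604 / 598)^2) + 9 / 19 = 4905488188 / 1698619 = 2887.93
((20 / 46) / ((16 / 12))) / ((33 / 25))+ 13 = 6703 / 506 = 13.25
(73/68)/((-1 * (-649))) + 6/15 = 88629/220660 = 0.40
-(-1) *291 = 291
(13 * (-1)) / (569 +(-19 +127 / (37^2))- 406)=-17797 / 197263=-0.09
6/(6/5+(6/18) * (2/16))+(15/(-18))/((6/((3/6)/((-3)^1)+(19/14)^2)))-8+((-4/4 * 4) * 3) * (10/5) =-86421889/3154032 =-27.40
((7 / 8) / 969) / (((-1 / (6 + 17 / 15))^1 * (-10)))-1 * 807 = -938378851 / 1162800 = -807.00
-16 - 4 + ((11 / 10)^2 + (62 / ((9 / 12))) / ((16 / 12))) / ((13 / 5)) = 1121 / 260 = 4.31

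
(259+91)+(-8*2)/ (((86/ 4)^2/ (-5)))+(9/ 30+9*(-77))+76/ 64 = -50490929/ 147920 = -341.34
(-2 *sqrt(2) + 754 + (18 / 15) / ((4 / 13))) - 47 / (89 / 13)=668421 / 890 - 2 *sqrt(2)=748.21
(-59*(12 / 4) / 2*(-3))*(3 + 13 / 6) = 5487 / 4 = 1371.75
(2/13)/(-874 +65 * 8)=-1/2301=-0.00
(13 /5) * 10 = 26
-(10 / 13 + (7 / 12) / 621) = -0.77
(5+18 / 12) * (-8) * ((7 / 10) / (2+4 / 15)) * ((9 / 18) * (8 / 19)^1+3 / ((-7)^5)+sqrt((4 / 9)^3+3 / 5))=-91 * sqrt(12535) / 765 - 2619669 / 775523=-16.70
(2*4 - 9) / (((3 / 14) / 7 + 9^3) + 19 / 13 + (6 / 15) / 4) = -0.00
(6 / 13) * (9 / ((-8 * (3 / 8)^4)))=-1024 / 39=-26.26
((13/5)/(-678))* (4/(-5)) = 26/8475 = 0.00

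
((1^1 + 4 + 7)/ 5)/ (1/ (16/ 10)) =96/ 25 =3.84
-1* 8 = -8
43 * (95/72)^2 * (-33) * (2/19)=-224675/864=-260.04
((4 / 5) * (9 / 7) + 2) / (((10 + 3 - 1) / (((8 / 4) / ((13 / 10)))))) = 106 / 273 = 0.39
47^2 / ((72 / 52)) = 1595.39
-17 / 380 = -0.04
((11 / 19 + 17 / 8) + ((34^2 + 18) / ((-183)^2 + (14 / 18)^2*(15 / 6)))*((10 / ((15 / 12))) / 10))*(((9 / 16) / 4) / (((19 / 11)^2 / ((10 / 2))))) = 12267542277441 / 19053184367104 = 0.64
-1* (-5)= 5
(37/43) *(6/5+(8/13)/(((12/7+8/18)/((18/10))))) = 70041/47515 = 1.47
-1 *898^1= -898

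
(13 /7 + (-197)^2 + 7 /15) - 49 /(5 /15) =4059754 /105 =38664.32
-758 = -758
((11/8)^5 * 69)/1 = 11112519/32768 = 339.13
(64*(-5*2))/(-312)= 80/39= 2.05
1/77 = 0.01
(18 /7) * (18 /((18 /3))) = 54 /7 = 7.71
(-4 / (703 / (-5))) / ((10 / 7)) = 14 / 703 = 0.02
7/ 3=2.33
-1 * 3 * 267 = -801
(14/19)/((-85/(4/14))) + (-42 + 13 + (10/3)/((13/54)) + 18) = 59703/20995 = 2.84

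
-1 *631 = -631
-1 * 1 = -1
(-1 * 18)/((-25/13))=234/25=9.36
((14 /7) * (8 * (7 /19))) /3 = 112 /57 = 1.96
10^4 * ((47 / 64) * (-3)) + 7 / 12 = -66092 / 3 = -22030.67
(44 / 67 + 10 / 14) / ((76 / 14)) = 643 / 2546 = 0.25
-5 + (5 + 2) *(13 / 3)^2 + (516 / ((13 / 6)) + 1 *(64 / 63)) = 299438 / 819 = 365.61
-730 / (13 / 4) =-2920 / 13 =-224.62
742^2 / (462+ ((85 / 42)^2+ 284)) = 971194896 / 1323169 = 733.99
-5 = -5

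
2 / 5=0.40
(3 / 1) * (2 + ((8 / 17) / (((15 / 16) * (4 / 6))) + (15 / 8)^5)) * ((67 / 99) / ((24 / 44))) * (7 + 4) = 5913572291 / 5570560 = 1061.58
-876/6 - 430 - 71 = -647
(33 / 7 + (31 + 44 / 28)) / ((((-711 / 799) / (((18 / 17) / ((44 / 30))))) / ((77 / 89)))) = -184005 / 7031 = -26.17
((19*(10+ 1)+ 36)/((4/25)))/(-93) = -6125/372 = -16.47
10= 10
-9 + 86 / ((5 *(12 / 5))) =-11 / 6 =-1.83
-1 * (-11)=11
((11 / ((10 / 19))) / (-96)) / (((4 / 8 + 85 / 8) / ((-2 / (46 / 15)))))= 209 / 16376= 0.01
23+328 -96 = 255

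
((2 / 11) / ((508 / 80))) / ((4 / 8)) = 80 / 1397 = 0.06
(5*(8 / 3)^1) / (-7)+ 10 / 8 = -55 / 84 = -0.65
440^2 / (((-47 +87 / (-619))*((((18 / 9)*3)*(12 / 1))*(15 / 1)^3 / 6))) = -299596 / 2954475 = -0.10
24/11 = 2.18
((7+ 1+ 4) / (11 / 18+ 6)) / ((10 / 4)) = 432 / 595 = 0.73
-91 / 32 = -2.84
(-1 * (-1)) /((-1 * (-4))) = 1 /4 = 0.25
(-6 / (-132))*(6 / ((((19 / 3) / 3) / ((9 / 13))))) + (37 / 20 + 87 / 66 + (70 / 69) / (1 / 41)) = 168170111 / 3749460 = 44.85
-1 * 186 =-186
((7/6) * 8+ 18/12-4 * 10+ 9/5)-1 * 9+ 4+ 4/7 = -6677/210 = -31.80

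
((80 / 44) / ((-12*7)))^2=25 / 53361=0.00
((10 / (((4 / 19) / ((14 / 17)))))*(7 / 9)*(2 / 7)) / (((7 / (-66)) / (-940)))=3929200 / 51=77043.14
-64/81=-0.79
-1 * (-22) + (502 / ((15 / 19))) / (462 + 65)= 183448 / 7905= 23.21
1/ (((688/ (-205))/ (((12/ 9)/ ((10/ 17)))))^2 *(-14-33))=-485809/ 50056128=-0.01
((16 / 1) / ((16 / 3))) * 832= 2496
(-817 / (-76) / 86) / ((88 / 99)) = 9 / 64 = 0.14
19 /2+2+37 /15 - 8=179 /30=5.97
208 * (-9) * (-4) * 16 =119808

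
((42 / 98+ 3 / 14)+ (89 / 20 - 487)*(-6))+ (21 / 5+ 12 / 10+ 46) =103157 / 35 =2947.34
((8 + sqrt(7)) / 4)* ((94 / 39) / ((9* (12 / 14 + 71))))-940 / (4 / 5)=-207448459 / 176553 + 329* sqrt(7) / 353106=-1174.99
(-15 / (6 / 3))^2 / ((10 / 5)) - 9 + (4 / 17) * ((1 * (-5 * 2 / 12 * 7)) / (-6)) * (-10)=20609 / 1224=16.84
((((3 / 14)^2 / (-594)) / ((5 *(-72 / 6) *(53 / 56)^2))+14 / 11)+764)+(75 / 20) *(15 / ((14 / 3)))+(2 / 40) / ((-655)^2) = 25967547045663199 / 33406237557000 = 777.33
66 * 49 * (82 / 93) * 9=795564 / 31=25663.35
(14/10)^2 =49/25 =1.96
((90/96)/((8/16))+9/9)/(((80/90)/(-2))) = -207/32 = -6.47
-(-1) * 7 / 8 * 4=7 / 2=3.50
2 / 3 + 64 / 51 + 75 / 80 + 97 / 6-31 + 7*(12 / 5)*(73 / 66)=98849 / 14960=6.61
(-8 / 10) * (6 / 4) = -6 / 5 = -1.20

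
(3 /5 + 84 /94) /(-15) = -117 /1175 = -0.10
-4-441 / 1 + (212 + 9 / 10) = -2321 / 10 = -232.10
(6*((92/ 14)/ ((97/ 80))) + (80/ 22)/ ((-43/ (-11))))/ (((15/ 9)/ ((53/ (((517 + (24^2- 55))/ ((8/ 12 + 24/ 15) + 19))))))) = 330227524/ 15153243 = 21.79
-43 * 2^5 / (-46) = 688 / 23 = 29.91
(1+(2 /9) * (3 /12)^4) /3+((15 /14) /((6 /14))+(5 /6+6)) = 33409 /3456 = 9.67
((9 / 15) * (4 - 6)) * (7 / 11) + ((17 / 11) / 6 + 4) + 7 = 3463 / 330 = 10.49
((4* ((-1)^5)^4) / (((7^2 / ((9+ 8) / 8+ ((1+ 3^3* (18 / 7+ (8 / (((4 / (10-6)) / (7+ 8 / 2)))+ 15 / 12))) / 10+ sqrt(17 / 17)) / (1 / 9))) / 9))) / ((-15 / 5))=-188436 / 343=-549.38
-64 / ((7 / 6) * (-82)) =192 / 287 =0.67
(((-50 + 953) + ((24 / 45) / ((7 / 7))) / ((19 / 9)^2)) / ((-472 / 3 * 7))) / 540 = -543377 / 357823200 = -0.00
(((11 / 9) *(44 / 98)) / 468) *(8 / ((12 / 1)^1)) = 121 / 154791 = 0.00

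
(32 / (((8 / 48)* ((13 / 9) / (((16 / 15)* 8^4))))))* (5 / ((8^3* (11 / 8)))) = 589824 / 143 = 4124.64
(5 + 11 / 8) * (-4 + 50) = 1173 / 4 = 293.25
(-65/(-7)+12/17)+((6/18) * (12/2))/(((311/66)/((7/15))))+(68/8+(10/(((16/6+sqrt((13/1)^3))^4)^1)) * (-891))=17867068464960 * sqrt(13)/150889270197191761+1043573349867094363766399/55842610007278698828490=18.69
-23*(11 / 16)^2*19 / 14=-52877 / 3584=-14.75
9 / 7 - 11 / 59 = 454 / 413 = 1.10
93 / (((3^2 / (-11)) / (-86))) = 29326 / 3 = 9775.33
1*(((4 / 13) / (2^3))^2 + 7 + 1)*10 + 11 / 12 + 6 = 176297 / 2028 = 86.93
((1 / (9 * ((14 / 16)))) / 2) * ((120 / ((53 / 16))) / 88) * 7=320 / 1749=0.18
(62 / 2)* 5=155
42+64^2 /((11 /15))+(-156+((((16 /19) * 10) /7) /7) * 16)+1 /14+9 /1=112308453 /20482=5483.28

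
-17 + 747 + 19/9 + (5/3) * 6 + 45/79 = 528046/711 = 742.68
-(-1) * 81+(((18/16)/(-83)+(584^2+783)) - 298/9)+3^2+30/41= 83770139071/245016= 341896.61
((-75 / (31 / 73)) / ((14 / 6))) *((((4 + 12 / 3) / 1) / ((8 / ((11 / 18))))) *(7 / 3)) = -107.93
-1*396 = -396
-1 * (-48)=48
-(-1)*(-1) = -1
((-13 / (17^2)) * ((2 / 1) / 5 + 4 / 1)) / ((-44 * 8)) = 13 / 23120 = 0.00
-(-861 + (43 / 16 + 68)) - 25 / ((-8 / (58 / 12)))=9665 / 12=805.42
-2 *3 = -6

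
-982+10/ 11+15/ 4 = -43003/ 44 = -977.34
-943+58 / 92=-43349 / 46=-942.37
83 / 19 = 4.37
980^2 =960400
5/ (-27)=-5/ 27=-0.19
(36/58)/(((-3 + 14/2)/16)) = 72/29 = 2.48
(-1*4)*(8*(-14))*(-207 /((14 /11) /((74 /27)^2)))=-44333696 /81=-547329.58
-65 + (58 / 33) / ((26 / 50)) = -26435 / 429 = -61.62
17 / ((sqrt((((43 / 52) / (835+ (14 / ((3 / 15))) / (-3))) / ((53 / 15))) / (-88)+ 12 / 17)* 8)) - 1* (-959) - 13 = 17* sqrt(177864740082947346) / 2834654106+ 946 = 948.53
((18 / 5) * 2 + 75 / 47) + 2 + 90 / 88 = 122203 / 10340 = 11.82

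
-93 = -93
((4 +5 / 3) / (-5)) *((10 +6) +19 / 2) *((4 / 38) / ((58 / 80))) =-2312 / 551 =-4.20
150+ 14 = 164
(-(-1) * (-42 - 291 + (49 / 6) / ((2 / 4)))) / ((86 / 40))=-19000 / 129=-147.29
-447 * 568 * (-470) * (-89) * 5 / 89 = -596655600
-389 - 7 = -396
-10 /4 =-5 /2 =-2.50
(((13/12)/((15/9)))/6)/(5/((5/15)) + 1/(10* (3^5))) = 1053/145804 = 0.01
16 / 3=5.33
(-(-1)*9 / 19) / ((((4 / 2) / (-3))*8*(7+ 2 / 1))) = -3 / 304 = -0.01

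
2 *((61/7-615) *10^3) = -8488000/7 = -1212571.43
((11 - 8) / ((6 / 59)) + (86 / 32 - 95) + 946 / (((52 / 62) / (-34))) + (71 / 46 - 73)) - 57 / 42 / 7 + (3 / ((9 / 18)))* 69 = -8924181375 / 234416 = -38069.85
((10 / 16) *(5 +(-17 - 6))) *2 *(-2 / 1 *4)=180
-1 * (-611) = 611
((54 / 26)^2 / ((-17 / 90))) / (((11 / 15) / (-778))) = 765668700 / 31603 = 24227.72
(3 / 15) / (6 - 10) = -1 / 20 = -0.05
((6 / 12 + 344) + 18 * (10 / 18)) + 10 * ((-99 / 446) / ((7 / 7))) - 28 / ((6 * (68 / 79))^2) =3259548335 / 9280368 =351.23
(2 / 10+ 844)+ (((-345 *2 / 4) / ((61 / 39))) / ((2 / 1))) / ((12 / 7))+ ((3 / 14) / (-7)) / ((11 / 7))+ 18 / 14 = 305605317 / 375760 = 813.30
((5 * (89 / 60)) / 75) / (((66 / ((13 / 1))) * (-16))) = -1157 / 950400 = -0.00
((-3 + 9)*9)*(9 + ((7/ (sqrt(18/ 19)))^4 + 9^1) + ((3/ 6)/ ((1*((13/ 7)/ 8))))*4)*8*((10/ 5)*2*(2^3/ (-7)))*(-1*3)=16007028.75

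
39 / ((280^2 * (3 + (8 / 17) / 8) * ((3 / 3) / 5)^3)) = 255 / 12544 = 0.02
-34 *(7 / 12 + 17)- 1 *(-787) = 1135 / 6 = 189.17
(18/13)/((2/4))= 36/13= 2.77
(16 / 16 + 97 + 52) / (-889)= -150 / 889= -0.17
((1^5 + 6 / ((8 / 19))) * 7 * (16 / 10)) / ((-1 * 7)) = -122 / 5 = -24.40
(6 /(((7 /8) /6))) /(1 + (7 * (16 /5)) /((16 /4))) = 480 /77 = 6.23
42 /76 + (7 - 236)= -228.45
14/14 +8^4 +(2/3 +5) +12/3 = 12320/3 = 4106.67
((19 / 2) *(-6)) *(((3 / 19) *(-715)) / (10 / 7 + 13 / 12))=540540 / 211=2561.80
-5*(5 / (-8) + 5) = -175 / 8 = -21.88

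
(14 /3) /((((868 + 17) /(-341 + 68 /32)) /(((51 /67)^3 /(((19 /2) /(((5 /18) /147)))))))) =-13319143 /84963141396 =-0.00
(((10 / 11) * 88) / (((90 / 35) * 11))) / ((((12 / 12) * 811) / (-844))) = -236320 / 80289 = -2.94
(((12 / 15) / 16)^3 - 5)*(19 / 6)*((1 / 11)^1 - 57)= 79291351 / 88000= 901.04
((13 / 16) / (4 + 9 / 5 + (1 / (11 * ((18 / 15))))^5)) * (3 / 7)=15262803270 / 254223622303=0.06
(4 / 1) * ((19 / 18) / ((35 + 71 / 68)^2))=9248 / 2845611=0.00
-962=-962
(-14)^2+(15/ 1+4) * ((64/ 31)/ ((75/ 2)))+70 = 620882/ 2325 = 267.05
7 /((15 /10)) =14 /3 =4.67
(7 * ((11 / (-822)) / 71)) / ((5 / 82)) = -3157 / 145905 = -0.02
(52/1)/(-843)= -52/843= -0.06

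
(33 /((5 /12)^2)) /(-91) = -4752 /2275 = -2.09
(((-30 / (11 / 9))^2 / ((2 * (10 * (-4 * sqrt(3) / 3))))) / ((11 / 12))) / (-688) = 10935 * sqrt(3) / 915728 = 0.02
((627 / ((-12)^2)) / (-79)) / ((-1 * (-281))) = -209 / 1065552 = -0.00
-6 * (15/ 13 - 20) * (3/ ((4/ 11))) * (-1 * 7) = -169785/ 26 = -6530.19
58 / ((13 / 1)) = 58 / 13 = 4.46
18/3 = 6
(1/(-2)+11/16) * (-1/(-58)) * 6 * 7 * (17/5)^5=89450991/1450000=61.69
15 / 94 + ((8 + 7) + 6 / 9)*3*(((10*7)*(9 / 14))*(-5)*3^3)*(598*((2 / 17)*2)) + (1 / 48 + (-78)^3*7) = -1668193526009 / 38352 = -43496910.88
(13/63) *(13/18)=169/1134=0.15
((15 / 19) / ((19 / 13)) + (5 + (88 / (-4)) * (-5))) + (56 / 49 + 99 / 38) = 602883 / 5054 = 119.29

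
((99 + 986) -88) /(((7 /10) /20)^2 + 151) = 39880000 /6040049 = 6.60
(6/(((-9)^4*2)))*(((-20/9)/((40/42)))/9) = -7/59049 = -0.00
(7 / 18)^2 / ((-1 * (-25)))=49 / 8100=0.01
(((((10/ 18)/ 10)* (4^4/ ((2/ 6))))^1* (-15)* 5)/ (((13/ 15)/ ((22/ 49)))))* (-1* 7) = 1056000/ 91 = 11604.40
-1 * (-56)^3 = 175616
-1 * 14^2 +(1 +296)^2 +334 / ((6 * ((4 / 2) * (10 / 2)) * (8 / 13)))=21125291 / 240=88022.05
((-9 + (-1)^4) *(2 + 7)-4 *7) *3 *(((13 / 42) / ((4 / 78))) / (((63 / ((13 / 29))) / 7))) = -54925 / 609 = -90.19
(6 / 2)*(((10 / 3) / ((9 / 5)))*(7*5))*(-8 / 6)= -7000 / 27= -259.26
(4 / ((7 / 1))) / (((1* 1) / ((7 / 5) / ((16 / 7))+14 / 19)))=0.77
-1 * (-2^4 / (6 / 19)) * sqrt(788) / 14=152 * sqrt(197) / 21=101.59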